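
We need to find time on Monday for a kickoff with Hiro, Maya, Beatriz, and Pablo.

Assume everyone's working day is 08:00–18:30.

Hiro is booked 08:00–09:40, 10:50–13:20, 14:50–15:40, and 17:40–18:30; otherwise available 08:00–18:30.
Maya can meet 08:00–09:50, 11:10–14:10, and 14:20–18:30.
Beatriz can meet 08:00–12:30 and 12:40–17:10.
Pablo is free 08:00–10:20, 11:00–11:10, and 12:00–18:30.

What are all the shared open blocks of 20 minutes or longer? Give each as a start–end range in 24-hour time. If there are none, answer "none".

13:20–14:10, 14:20–14:50, 15:40–17:10

Hiro free within 08:00–18:30: 09:40–10:50, 13:20–14:50, 15:40–17:40.
Hiro ∩ Maya: 09:40–09:50, 13:20–14:10, 14:20–14:50, 15:40–17:40.
Hiro ∩ Maya ∩ Beatriz: 09:40–09:50, 13:20–14:10, 14:20–14:50, 15:40–17:10.
Hiro ∩ Maya ∩ Beatriz ∩ Pablo: 09:40–09:50, 13:20–14:10, 14:20–14:50, 15:40–17:10.
Windows ≥ 20 min: 13:20–14:10, 14:20–14:50, 15:40–17:10.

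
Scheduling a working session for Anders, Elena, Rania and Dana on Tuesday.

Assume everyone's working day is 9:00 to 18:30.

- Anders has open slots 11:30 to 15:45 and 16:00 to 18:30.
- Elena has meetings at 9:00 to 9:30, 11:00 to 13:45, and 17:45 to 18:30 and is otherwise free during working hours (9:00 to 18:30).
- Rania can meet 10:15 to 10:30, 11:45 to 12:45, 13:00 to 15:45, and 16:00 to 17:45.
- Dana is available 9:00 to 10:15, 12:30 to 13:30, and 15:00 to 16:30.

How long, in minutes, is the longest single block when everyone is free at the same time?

45 minutes

Elena free within 09:00–18:30: 09:30–11:00, 13:45–17:45.
Anders ∩ Elena: 13:45–15:45, 16:00–17:45.
Anders ∩ Elena ∩ Rania: 13:45–15:45, 16:00–17:45.
Anders ∩ Elena ∩ Rania ∩ Dana: 15:00–15:45, 16:00–16:30.
Common window lengths: 45, 30 min; longest is 45.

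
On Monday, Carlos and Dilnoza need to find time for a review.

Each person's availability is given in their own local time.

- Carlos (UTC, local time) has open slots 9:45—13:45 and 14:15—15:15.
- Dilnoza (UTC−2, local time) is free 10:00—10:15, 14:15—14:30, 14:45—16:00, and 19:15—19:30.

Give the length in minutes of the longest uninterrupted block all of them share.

15 minutes

Carlos → UTC: 09:45–13:45, 14:15–15:15.
Dilnoza → UTC: 12:00–12:15, 16:15–16:30, 16:45–18:00, 21:15–21:30.
Carlos ∩ Dilnoza: 12:00–12:15.
Single common window of 15 minutes.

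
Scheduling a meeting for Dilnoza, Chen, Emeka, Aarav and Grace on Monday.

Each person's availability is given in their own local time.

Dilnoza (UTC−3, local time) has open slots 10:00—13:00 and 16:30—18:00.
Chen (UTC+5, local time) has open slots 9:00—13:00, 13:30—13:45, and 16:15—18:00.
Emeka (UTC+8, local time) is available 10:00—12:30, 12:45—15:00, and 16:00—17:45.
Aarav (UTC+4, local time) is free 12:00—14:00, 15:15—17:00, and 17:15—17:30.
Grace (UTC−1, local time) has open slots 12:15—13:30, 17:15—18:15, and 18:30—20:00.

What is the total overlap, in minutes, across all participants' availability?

0 minutes

Dilnoza → UTC: 13:00–16:00, 19:30–21:00.
Chen → UTC: 04:00–08:00, 08:30–08:45, 11:15–13:00.
Emeka → UTC: 02:00–04:30, 04:45–07:00, 08:00–09:45.
Aarav → UTC: 08:00–10:00, 11:15–13:00, 13:15–13:30.
Grace → UTC: 13:15–14:30, 18:15–19:15, 19:30–21:00.
Dilnoza ∩ Chen: (none).
Dilnoza ∩ Chen ∩ Emeka: (none).
Dilnoza ∩ Chen ∩ Emeka ∩ Aarav: (none).
Dilnoza ∩ Chen ∩ Emeka ∩ Aarav ∩ Grace: (none).
Total common minutes: 0.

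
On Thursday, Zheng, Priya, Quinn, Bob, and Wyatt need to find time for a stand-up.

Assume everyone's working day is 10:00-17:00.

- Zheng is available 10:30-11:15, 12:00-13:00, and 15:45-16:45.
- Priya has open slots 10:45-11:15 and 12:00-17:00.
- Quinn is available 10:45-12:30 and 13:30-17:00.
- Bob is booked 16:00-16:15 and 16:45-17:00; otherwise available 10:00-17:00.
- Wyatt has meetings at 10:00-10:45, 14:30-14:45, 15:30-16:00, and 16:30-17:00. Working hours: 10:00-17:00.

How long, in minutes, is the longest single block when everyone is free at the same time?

Bob free within 10:00–17:00: 10:00–16:00, 16:15–16:45.
Wyatt free within 10:00–17:00: 10:45–14:30, 14:45–15:30, 16:00–16:30.
Zheng ∩ Priya: 10:45–11:15, 12:00–13:00, 15:45–16:45.
Zheng ∩ Priya ∩ Quinn: 10:45–11:15, 12:00–12:30, 15:45–16:45.
Zheng ∩ Priya ∩ Quinn ∩ Bob: 10:45–11:15, 12:00–12:30, 15:45–16:00, 16:15–16:45.
Zheng ∩ Priya ∩ Quinn ∩ Bob ∩ Wyatt: 10:45–11:15, 12:00–12:30, 16:15–16:30.
Common window lengths: 30, 30, 15 min; longest is 30.

30 minutes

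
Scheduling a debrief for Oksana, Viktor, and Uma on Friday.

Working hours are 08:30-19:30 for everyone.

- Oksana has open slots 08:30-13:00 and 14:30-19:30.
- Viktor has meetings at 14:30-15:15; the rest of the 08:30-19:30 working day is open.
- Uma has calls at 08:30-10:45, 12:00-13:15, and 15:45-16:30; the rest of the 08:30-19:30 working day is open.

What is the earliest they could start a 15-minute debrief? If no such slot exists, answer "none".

10:45

Viktor free within 08:30–19:30: 08:30–14:30, 15:15–19:30.
Uma free within 08:30–19:30: 10:45–12:00, 13:15–15:45, 16:30–19:30.
Oksana ∩ Viktor: 08:30–13:00, 15:15–19:30.
Oksana ∩ Viktor ∩ Uma: 10:45–12:00, 15:15–15:45, 16:30–19:30.
Windows ≥ 15 min: 10:45–12:00, 15:15–15:45, 16:30–19:30.
Earliest such window starts at 10:45.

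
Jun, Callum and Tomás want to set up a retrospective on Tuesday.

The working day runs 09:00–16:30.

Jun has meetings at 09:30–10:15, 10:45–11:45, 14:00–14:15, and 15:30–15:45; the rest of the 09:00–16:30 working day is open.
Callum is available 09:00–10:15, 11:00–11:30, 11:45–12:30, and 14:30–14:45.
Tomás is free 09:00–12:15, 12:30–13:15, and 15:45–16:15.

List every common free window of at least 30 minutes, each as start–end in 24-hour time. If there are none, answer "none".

Jun free within 09:00–16:30: 09:00–09:30, 10:15–10:45, 11:45–14:00, 14:15–15:30, 15:45–16:30.
Jun ∩ Callum: 09:00–09:30, 11:45–12:30, 14:30–14:45.
Jun ∩ Callum ∩ Tomás: 09:00–09:30, 11:45–12:15.
Windows ≥ 30 min: 09:00–09:30, 11:45–12:15.

09:00–09:30, 11:45–12:15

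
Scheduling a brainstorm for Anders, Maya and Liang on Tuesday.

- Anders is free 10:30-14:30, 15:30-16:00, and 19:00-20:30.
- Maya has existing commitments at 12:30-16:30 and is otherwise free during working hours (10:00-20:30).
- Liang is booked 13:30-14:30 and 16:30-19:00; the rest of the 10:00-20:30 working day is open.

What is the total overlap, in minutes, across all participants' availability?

Maya free within 10:00–20:30: 10:00–12:30, 16:30–20:30.
Liang free within 10:00–20:30: 10:00–13:30, 14:30–16:30, 19:00–20:30.
Anders ∩ Maya: 10:30–12:30, 19:00–20:30.
Anders ∩ Maya ∩ Liang: 10:30–12:30, 19:00–20:30.
Total common minutes: 120 + 90 = 210.

210 minutes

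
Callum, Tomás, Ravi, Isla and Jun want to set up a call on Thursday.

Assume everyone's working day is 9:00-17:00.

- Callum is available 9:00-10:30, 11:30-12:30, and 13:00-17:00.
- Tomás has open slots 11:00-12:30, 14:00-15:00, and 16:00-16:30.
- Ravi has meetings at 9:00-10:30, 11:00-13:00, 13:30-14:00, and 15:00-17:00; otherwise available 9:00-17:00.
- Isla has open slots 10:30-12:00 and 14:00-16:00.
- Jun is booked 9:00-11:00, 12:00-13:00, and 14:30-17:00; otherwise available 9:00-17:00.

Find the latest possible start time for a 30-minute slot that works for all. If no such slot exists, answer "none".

Ravi free within 09:00–17:00: 10:30–11:00, 13:00–13:30, 14:00–15:00.
Jun free within 09:00–17:00: 11:00–12:00, 13:00–14:30.
Callum ∩ Tomás: 11:30–12:30, 14:00–15:00, 16:00–16:30.
Callum ∩ Tomás ∩ Ravi: 14:00–15:00.
Callum ∩ Tomás ∩ Ravi ∩ Isla: 14:00–15:00.
Callum ∩ Tomás ∩ Ravi ∩ Isla ∩ Jun: 14:00–14:30.
Windows ≥ 30 min: 14:00–14:30.
Latest start in the last window 14:00–14:30 is 14:30 − 30 min = 14:00.

14:00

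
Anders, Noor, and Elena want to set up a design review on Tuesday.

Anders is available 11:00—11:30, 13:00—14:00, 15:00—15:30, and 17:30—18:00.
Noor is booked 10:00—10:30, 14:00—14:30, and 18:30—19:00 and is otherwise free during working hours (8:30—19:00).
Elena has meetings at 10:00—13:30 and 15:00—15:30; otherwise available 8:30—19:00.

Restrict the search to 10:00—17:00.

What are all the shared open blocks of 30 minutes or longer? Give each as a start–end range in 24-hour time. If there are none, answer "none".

13:30–14:00

Noor free within 08:30–19:00: 08:30–10:00, 10:30–14:00, 14:30–18:30.
Elena free within 08:30–19:00: 08:30–10:00, 13:30–15:00, 15:30–19:00.
Anders ∩ Noor: 11:00–11:30, 13:00–14:00, 15:00–15:30, 17:30–18:00.
Anders ∩ Noor ∩ Elena: 13:30–14:00, 17:30–18:00.
Restricted to 10:00–17:00: 13:30–14:00.
Windows ≥ 30 min: 13:30–14:00.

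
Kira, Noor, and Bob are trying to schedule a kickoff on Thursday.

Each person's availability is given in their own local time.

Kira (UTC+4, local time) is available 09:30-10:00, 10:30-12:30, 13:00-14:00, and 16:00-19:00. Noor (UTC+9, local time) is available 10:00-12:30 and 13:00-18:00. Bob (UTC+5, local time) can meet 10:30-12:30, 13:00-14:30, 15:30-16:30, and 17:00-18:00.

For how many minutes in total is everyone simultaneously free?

Kira → UTC: 05:30–06:00, 06:30–08:30, 09:00–10:00, 12:00–15:00.
Noor → UTC: 01:00–03:30, 04:00–09:00.
Bob → UTC: 05:30–07:30, 08:00–09:30, 10:30–11:30, 12:00–13:00.
Kira ∩ Noor: 05:30–06:00, 06:30–08:30.
Kira ∩ Noor ∩ Bob: 05:30–06:00, 06:30–07:30, 08:00–08:30.
Total common minutes: 30 + 60 + 30 = 120.

120 minutes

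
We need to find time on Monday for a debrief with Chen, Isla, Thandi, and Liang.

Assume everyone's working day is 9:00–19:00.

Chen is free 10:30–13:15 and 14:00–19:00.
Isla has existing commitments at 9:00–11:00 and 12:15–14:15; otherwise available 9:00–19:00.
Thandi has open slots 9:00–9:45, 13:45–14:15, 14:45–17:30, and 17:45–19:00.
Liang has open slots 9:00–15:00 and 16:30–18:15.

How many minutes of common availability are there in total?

105 minutes

Isla free within 09:00–19:00: 11:00–12:15, 14:15–19:00.
Chen ∩ Isla: 11:00–12:15, 14:15–19:00.
Chen ∩ Isla ∩ Thandi: 14:45–17:30, 17:45–19:00.
Chen ∩ Isla ∩ Thandi ∩ Liang: 14:45–15:00, 16:30–17:30, 17:45–18:15.
Total common minutes: 15 + 60 + 30 = 105.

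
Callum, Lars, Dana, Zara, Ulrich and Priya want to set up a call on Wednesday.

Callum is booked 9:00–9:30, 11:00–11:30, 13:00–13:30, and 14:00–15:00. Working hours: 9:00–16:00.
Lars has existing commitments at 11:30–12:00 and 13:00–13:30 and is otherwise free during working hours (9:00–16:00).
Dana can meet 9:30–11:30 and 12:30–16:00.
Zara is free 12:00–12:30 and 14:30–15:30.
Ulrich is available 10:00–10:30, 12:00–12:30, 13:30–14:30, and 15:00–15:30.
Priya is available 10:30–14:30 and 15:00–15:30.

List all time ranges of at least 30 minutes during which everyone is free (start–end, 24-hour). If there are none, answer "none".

15:00–15:30

Callum free within 09:00–16:00: 09:30–11:00, 11:30–13:00, 13:30–14:00, 15:00–16:00.
Lars free within 09:00–16:00: 09:00–11:30, 12:00–13:00, 13:30–16:00.
Callum ∩ Lars: 09:30–11:00, 12:00–13:00, 13:30–14:00, 15:00–16:00.
Callum ∩ Lars ∩ Dana: 09:30–11:00, 12:30–13:00, 13:30–14:00, 15:00–16:00.
Callum ∩ Lars ∩ Dana ∩ Zara: 15:00–15:30.
Callum ∩ Lars ∩ Dana ∩ Zara ∩ Ulrich: 15:00–15:30.
Callum ∩ Lars ∩ Dana ∩ Zara ∩ Ulrich ∩ Priya: 15:00–15:30.
Windows ≥ 30 min: 15:00–15:30.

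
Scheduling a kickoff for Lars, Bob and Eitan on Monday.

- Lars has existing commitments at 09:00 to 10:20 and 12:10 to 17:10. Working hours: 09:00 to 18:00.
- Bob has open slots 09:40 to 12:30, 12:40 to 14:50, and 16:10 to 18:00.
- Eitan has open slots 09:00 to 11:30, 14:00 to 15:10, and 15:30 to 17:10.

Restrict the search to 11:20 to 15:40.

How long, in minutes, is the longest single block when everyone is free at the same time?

10 minutes

Lars free within 09:00–18:00: 10:20–12:10, 17:10–18:00.
Lars ∩ Bob: 10:20–12:10, 17:10–18:00.
Lars ∩ Bob ∩ Eitan: 10:20–11:30.
Restricted to 11:20–15:40: 11:20–11:30.
Single common window of 10 minutes.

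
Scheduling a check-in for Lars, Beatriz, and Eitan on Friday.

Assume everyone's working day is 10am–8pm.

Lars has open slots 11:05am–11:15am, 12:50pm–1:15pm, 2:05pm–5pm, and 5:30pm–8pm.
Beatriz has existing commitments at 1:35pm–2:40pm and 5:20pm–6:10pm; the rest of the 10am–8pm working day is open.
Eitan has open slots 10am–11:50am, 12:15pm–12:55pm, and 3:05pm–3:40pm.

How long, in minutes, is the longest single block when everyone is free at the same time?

Beatriz free within 10:00–20:00: 10:00–13:35, 14:40–17:20, 18:10–20:00.
Lars ∩ Beatriz: 11:05–11:15, 12:50–13:15, 14:40–17:00, 18:10–20:00.
Lars ∩ Beatriz ∩ Eitan: 11:05–11:15, 12:50–12:55, 15:05–15:40.
Common window lengths: 10, 5, 35 min; longest is 35.

35 minutes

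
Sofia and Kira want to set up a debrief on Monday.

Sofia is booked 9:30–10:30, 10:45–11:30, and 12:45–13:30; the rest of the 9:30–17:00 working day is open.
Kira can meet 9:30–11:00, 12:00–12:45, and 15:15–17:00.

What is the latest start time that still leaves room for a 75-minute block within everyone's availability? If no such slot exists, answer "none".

Sofia free within 09:30–17:00: 10:30–10:45, 11:30–12:45, 13:30–17:00.
Sofia ∩ Kira: 10:30–10:45, 12:00–12:45, 15:15–17:00.
Windows ≥ 75 min: 15:15–17:00.
Latest start in the last window 15:15–17:00 is 17:00 − 75 min = 15:45.

15:45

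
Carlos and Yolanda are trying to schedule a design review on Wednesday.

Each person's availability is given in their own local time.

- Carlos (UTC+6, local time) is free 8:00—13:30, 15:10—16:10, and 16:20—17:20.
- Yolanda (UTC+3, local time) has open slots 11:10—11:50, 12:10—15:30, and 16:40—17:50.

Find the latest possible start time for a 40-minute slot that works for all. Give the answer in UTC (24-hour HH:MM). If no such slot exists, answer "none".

Carlos → UTC: 02:00–07:30, 09:10–10:10, 10:20–11:20.
Yolanda → UTC: 08:10–08:50, 09:10–12:30, 13:40–14:50.
Carlos ∩ Yolanda: 09:10–10:10, 10:20–11:20.
Windows ≥ 40 min: 09:10–10:10, 10:20–11:20.
Latest start in the last window 10:20–11:20 is 11:20 − 40 min = 10:40.

10:40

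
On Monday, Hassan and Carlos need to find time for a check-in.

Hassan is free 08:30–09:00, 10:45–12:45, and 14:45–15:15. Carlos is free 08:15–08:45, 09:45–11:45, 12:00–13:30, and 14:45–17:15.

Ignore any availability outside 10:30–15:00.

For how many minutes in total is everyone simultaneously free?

120 minutes

Hassan ∩ Carlos: 08:30–08:45, 10:45–11:45, 12:00–12:45, 14:45–15:15.
Restricted to 10:30–15:00: 10:45–11:45, 12:00–12:45, 14:45–15:00.
Total common minutes: 60 + 45 + 15 = 120.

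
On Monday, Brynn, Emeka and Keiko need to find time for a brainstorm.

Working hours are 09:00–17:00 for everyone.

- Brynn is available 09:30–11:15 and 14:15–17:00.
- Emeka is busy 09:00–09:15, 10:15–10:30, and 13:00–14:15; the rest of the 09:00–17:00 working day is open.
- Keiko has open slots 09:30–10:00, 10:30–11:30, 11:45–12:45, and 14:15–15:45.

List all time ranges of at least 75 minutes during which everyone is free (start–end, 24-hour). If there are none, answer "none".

Emeka free within 09:00–17:00: 09:15–10:15, 10:30–13:00, 14:15–17:00.
Brynn ∩ Emeka: 09:30–10:15, 10:30–11:15, 14:15–17:00.
Brynn ∩ Emeka ∩ Keiko: 09:30–10:00, 10:30–11:15, 14:15–15:45.
Windows ≥ 75 min: 14:15–15:45.

14:15–15:45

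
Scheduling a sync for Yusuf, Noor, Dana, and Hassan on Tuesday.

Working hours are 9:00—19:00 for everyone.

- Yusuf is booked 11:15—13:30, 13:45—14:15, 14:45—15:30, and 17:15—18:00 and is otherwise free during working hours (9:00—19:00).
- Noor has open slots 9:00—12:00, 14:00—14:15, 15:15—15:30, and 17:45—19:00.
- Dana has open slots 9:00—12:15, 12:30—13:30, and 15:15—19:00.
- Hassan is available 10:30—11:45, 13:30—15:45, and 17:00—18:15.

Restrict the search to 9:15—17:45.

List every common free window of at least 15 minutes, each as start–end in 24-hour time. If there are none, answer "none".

10:30–11:15

Yusuf free within 09:00–19:00: 09:00–11:15, 13:30–13:45, 14:15–14:45, 15:30–17:15, 18:00–19:00.
Yusuf ∩ Noor: 09:00–11:15, 18:00–19:00.
Yusuf ∩ Noor ∩ Dana: 09:00–11:15, 18:00–19:00.
Yusuf ∩ Noor ∩ Dana ∩ Hassan: 10:30–11:15, 18:00–18:15.
Restricted to 09:15–17:45: 10:30–11:15.
Windows ≥ 15 min: 10:30–11:15.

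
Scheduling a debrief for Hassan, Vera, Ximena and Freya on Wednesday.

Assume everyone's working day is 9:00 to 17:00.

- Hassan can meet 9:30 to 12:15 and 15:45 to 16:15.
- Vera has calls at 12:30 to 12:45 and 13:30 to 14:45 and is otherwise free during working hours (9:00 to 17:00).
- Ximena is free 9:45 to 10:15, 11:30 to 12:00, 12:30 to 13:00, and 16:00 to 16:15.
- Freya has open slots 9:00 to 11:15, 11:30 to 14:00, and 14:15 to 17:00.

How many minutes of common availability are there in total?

75 minutes

Vera free within 09:00–17:00: 09:00–12:30, 12:45–13:30, 14:45–17:00.
Hassan ∩ Vera: 09:30–12:15, 15:45–16:15.
Hassan ∩ Vera ∩ Ximena: 09:45–10:15, 11:30–12:00, 16:00–16:15.
Hassan ∩ Vera ∩ Ximena ∩ Freya: 09:45–10:15, 11:30–12:00, 16:00–16:15.
Total common minutes: 30 + 30 + 15 = 75.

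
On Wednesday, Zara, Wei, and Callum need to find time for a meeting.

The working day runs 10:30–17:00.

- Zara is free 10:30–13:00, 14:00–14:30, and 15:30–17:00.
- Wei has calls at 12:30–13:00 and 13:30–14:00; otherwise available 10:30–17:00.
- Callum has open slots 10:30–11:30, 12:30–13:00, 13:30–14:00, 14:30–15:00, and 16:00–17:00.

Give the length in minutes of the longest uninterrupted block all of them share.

60 minutes

Wei free within 10:30–17:00: 10:30–12:30, 13:00–13:30, 14:00–17:00.
Zara ∩ Wei: 10:30–12:30, 14:00–14:30, 15:30–17:00.
Zara ∩ Wei ∩ Callum: 10:30–11:30, 16:00–17:00.
Common window lengths: 60, 60 min; longest is 60.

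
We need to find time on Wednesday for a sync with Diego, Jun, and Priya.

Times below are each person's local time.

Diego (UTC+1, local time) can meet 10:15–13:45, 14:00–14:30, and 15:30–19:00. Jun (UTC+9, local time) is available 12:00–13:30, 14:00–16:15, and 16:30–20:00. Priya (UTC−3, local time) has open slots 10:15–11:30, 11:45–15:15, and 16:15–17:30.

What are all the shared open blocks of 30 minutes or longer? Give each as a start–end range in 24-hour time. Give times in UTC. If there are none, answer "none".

none

Diego → UTC: 09:15–12:45, 13:00–13:30, 14:30–18:00.
Jun → UTC: 03:00–04:30, 05:00–07:15, 07:30–11:00.
Priya → UTC: 13:15–14:30, 14:45–18:15, 19:15–20:30.
Diego ∩ Jun: 09:15–11:00.
Diego ∩ Jun ∩ Priya: (none).
Windows ≥ 30 min: (none).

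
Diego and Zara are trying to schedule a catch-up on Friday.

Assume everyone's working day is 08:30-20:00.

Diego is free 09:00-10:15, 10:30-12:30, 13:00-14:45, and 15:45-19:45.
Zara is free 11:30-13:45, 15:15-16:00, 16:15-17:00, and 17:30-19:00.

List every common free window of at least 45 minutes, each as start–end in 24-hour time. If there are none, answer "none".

Diego ∩ Zara: 11:30–12:30, 13:00–13:45, 15:45–16:00, 16:15–17:00, 17:30–19:00.
Windows ≥ 45 min: 11:30–12:30, 13:00–13:45, 16:15–17:00, 17:30–19:00.

11:30–12:30, 13:00–13:45, 16:15–17:00, 17:30–19:00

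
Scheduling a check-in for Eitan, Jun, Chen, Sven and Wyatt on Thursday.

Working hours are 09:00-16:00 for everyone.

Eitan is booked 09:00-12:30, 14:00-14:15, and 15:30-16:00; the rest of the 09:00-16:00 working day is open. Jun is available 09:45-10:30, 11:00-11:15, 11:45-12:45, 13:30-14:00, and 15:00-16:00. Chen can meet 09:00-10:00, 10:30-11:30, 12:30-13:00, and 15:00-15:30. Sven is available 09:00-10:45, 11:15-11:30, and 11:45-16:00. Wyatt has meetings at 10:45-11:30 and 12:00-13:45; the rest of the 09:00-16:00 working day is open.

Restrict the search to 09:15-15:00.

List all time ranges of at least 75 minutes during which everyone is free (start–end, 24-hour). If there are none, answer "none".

none

Eitan free within 09:00–16:00: 12:30–14:00, 14:15–15:30.
Wyatt free within 09:00–16:00: 09:00–10:45, 11:30–12:00, 13:45–16:00.
Eitan ∩ Jun: 12:30–12:45, 13:30–14:00, 15:00–15:30.
Eitan ∩ Jun ∩ Chen: 12:30–12:45, 15:00–15:30.
Eitan ∩ Jun ∩ Chen ∩ Sven: 12:30–12:45, 15:00–15:30.
Eitan ∩ Jun ∩ Chen ∩ Sven ∩ Wyatt: 15:00–15:30.
Restricted to 09:15–15:00: (none).
Windows ≥ 75 min: (none).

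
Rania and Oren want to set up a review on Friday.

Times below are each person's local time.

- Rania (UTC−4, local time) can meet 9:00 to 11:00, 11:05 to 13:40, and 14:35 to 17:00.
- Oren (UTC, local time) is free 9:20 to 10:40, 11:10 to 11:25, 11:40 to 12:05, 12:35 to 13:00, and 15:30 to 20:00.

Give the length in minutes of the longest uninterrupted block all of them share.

Rania → UTC: 13:00–15:00, 15:05–17:40, 18:35–21:00.
Oren → UTC: 09:20–10:40, 11:10–11:25, 11:40–12:05, 12:35–13:00, 15:30–20:00.
Rania ∩ Oren: 15:30–17:40, 18:35–20:00.
Common window lengths: 130, 85 min; longest is 130.

130 minutes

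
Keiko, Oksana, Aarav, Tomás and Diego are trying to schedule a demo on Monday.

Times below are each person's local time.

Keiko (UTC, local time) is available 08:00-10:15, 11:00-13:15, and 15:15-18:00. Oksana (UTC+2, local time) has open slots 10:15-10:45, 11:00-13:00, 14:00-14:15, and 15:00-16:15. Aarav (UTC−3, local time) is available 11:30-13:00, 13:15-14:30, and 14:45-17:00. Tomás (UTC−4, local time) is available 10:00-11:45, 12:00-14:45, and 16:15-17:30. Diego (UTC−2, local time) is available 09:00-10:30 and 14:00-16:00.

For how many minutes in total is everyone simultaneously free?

Keiko → UTC: 08:00–10:15, 11:00–13:15, 15:15–18:00.
Oksana → UTC: 08:15–08:45, 09:00–11:00, 12:00–12:15, 13:00–14:15.
Aarav → UTC: 14:30–16:00, 16:15–17:30, 17:45–20:00.
Tomás → UTC: 14:00–15:45, 16:00–18:45, 20:15–21:30.
Diego → UTC: 11:00–12:30, 16:00–18:00.
Keiko ∩ Oksana: 08:15–08:45, 09:00–10:15, 12:00–12:15, 13:00–13:15.
Keiko ∩ Oksana ∩ Aarav: (none).
Keiko ∩ Oksana ∩ Aarav ∩ Tomás: (none).
Keiko ∩ Oksana ∩ Aarav ∩ Tomás ∩ Diego: (none).
Total common minutes: 0.

0 minutes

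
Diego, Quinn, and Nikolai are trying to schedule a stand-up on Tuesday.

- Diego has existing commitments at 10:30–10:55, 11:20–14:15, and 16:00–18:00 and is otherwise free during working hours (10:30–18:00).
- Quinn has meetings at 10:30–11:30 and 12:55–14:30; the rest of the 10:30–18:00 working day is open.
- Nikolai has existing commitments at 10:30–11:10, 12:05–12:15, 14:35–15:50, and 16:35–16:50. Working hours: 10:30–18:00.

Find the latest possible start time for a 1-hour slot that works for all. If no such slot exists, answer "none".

Diego free within 10:30–18:00: 10:55–11:20, 14:15–16:00.
Quinn free within 10:30–18:00: 11:30–12:55, 14:30–18:00.
Nikolai free within 10:30–18:00: 11:10–12:05, 12:15–14:35, 15:50–16:35, 16:50–18:00.
Diego ∩ Quinn: 14:30–16:00.
Diego ∩ Quinn ∩ Nikolai: 14:30–14:35, 15:50–16:00.
Windows ≥ 60 min: (none).

none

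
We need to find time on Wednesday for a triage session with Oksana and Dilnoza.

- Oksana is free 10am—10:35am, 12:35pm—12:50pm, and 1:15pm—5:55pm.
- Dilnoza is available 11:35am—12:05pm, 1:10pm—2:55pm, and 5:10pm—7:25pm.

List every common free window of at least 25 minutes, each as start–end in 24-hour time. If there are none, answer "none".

Oksana ∩ Dilnoza: 13:15–14:55, 17:10–17:55.
Windows ≥ 25 min: 13:15–14:55, 17:10–17:55.

13:15–14:55, 17:10–17:55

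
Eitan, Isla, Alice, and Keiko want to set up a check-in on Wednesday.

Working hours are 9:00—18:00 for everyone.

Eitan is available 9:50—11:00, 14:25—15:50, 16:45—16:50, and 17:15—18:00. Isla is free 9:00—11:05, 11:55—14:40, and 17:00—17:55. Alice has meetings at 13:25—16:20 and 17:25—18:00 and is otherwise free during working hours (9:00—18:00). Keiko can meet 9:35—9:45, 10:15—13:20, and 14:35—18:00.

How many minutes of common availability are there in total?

Alice free within 09:00–18:00: 09:00–13:25, 16:20–17:25.
Eitan ∩ Isla: 09:50–11:00, 14:25–14:40, 17:15–17:55.
Eitan ∩ Isla ∩ Alice: 09:50–11:00, 17:15–17:25.
Eitan ∩ Isla ∩ Alice ∩ Keiko: 10:15–11:00, 17:15–17:25.
Total common minutes: 45 + 10 = 55.

55 minutes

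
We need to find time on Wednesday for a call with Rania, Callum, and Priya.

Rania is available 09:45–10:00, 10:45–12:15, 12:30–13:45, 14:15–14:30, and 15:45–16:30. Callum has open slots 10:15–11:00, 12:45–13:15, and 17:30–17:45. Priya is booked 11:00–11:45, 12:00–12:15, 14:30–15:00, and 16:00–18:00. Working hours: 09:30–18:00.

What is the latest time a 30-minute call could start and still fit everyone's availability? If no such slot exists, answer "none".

Priya free within 09:30–18:00: 09:30–11:00, 11:45–12:00, 12:15–14:30, 15:00–16:00.
Rania ∩ Callum: 10:45–11:00, 12:45–13:15.
Rania ∩ Callum ∩ Priya: 10:45–11:00, 12:45–13:15.
Windows ≥ 30 min: 12:45–13:15.
Latest start in the last window 12:45–13:15 is 13:15 − 30 min = 12:45.

12:45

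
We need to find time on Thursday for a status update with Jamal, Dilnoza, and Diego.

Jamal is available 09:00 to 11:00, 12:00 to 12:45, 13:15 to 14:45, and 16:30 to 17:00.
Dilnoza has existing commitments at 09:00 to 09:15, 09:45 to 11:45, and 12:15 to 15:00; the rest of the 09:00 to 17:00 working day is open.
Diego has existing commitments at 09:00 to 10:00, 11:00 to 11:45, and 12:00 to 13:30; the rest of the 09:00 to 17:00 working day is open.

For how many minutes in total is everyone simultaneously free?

30 minutes

Dilnoza free within 09:00–17:00: 09:15–09:45, 11:45–12:15, 15:00–17:00.
Diego free within 09:00–17:00: 10:00–11:00, 11:45–12:00, 13:30–17:00.
Jamal ∩ Dilnoza: 09:15–09:45, 12:00–12:15, 16:30–17:00.
Jamal ∩ Dilnoza ∩ Diego: 16:30–17:00.
Total common minutes: 30.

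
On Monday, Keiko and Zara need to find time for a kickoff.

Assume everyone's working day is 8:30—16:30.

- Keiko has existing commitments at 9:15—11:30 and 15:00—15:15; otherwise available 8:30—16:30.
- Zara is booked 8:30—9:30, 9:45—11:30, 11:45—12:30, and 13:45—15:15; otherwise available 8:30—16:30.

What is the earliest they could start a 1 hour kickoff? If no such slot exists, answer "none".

Keiko free within 08:30–16:30: 08:30–09:15, 11:30–15:00, 15:15–16:30.
Zara free within 08:30–16:30: 09:30–09:45, 11:30–11:45, 12:30–13:45, 15:15–16:30.
Keiko ∩ Zara: 11:30–11:45, 12:30–13:45, 15:15–16:30.
Windows ≥ 60 min: 12:30–13:45, 15:15–16:30.
Earliest such window starts at 12:30.

12:30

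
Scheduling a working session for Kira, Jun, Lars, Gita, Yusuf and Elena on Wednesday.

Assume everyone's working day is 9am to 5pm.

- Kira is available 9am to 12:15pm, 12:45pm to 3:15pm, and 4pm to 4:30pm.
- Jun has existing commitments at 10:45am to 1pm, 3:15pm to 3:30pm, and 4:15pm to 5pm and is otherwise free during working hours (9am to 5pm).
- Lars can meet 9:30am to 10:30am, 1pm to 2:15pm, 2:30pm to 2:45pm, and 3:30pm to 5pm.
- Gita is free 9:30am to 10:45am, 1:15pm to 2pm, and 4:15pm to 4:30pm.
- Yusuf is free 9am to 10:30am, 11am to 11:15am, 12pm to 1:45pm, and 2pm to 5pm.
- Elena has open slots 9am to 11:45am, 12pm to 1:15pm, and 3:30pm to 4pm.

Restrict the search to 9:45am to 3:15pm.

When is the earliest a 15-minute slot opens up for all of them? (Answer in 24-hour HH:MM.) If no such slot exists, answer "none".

09:45

Jun free within 09:00–17:00: 09:00–10:45, 13:00–15:15, 15:30–16:15.
Kira ∩ Jun: 09:00–10:45, 13:00–15:15, 16:00–16:15.
Kira ∩ Jun ∩ Lars: 09:30–10:30, 13:00–14:15, 14:30–14:45, 16:00–16:15.
Kira ∩ Jun ∩ Lars ∩ Gita: 09:30–10:30, 13:15–14:00.
Kira ∩ Jun ∩ Lars ∩ Gita ∩ Yusuf: 09:30–10:30, 13:15–13:45.
Kira ∩ Jun ∩ Lars ∩ Gita ∩ Yusuf ∩ Elena: 09:30–10:30.
Restricted to 09:45–15:15: 09:45–10:30.
Windows ≥ 15 min: 09:45–10:30.
Earliest such window starts at 09:45.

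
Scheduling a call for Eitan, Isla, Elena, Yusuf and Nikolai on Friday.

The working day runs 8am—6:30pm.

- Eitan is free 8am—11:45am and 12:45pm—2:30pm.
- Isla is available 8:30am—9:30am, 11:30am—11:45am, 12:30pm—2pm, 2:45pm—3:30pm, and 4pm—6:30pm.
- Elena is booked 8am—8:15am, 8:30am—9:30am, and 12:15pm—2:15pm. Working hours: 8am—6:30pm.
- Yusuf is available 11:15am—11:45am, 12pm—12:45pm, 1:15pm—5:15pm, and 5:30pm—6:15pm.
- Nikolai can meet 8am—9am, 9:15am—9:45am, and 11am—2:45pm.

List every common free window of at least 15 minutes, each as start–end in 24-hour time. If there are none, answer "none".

11:30–11:45

Elena free within 08:00–18:30: 08:15–08:30, 09:30–12:15, 14:15–18:30.
Eitan ∩ Isla: 08:30–09:30, 11:30–11:45, 12:45–14:00.
Eitan ∩ Isla ∩ Elena: 11:30–11:45.
Eitan ∩ Isla ∩ Elena ∩ Yusuf: 11:30–11:45.
Eitan ∩ Isla ∩ Elena ∩ Yusuf ∩ Nikolai: 11:30–11:45.
Windows ≥ 15 min: 11:30–11:45.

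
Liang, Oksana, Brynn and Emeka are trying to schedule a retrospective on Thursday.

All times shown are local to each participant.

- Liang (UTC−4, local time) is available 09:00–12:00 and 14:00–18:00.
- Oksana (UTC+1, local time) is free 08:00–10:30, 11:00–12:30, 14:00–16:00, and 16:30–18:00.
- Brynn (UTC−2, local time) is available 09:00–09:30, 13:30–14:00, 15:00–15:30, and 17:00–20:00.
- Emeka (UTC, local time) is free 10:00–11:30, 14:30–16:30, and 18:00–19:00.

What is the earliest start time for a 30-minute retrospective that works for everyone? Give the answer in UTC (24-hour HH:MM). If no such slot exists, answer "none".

15:30

Liang → UTC: 13:00–16:00, 18:00–22:00.
Oksana → UTC: 07:00–09:30, 10:00–11:30, 13:00–15:00, 15:30–17:00.
Brynn → UTC: 11:00–11:30, 15:30–16:00, 17:00–17:30, 19:00–22:00.
Emeka → UTC: 10:00–11:30, 14:30–16:30, 18:00–19:00.
Liang ∩ Oksana: 13:00–15:00, 15:30–16:00.
Liang ∩ Oksana ∩ Brynn: 15:30–16:00.
Liang ∩ Oksana ∩ Brynn ∩ Emeka: 15:30–16:00.
Windows ≥ 30 min: 15:30–16:00.
Earliest such window starts at 15:30.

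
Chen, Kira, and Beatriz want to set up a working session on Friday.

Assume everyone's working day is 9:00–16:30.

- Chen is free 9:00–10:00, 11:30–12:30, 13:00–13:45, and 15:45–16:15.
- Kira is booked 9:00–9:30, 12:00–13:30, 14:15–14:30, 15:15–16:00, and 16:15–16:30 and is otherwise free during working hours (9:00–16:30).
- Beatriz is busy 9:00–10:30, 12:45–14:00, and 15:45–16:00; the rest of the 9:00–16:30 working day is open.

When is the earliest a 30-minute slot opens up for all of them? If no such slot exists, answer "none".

Kira free within 09:00–16:30: 09:30–12:00, 13:30–14:15, 14:30–15:15, 16:00–16:15.
Beatriz free within 09:00–16:30: 10:30–12:45, 14:00–15:45, 16:00–16:30.
Chen ∩ Kira: 09:30–10:00, 11:30–12:00, 13:30–13:45, 16:00–16:15.
Chen ∩ Kira ∩ Beatriz: 11:30–12:00, 16:00–16:15.
Windows ≥ 30 min: 11:30–12:00.
Earliest such window starts at 11:30.

11:30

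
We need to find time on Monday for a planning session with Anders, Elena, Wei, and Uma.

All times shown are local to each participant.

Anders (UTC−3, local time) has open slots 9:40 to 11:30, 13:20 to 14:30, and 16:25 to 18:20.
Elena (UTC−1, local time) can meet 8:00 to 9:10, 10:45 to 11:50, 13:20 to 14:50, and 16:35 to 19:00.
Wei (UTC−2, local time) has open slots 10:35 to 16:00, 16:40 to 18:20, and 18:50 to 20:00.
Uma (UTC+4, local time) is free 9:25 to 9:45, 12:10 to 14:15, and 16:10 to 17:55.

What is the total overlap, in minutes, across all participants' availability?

Anders → UTC: 12:40–14:30, 16:20–17:30, 19:25–21:20.
Elena → UTC: 09:00–10:10, 11:45–12:50, 14:20–15:50, 17:35–20:00.
Wei → UTC: 12:35–18:00, 18:40–20:20, 20:50–22:00.
Uma → UTC: 05:25–05:45, 08:10–10:15, 12:10–13:55.
Anders ∩ Elena: 12:40–12:50, 14:20–14:30, 19:25–20:00.
Anders ∩ Elena ∩ Wei: 12:40–12:50, 14:20–14:30, 19:25–20:00.
Anders ∩ Elena ∩ Wei ∩ Uma: 12:40–12:50.
Total common minutes: 10.

10 minutes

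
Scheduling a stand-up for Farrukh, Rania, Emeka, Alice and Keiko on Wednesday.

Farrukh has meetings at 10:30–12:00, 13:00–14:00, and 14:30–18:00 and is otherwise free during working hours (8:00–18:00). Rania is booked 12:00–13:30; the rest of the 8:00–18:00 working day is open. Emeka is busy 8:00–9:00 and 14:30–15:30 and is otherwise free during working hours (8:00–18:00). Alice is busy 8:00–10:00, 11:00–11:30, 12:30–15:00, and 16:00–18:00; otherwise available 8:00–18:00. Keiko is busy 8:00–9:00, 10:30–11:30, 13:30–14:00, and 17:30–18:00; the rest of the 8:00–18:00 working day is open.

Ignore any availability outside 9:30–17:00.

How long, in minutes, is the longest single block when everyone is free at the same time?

Farrukh free within 08:00–18:00: 08:00–10:30, 12:00–13:00, 14:00–14:30.
Rania free within 08:00–18:00: 08:00–12:00, 13:30–18:00.
Emeka free within 08:00–18:00: 09:00–14:30, 15:30–18:00.
Alice free within 08:00–18:00: 10:00–11:00, 11:30–12:30, 15:00–16:00.
Keiko free within 08:00–18:00: 09:00–10:30, 11:30–13:30, 14:00–17:30.
Farrukh ∩ Rania: 08:00–10:30, 14:00–14:30.
Farrukh ∩ Rania ∩ Emeka: 09:00–10:30, 14:00–14:30.
Farrukh ∩ Rania ∩ Emeka ∩ Alice: 10:00–10:30.
Farrukh ∩ Rania ∩ Emeka ∩ Alice ∩ Keiko: 10:00–10:30.
Restricted to 09:30–17:00: 10:00–10:30.
Single common window of 30 minutes.

30 minutes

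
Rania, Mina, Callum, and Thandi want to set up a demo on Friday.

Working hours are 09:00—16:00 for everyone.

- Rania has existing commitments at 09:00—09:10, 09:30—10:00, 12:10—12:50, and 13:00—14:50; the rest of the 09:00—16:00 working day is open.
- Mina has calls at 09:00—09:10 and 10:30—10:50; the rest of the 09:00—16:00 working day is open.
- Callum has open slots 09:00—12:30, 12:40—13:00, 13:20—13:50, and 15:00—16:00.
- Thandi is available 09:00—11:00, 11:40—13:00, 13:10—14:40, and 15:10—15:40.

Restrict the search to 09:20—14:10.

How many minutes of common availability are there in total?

90 minutes

Rania free within 09:00–16:00: 09:10–09:30, 10:00–12:10, 12:50–13:00, 14:50–16:00.
Mina free within 09:00–16:00: 09:10–10:30, 10:50–16:00.
Rania ∩ Mina: 09:10–09:30, 10:00–10:30, 10:50–12:10, 12:50–13:00, 14:50–16:00.
Rania ∩ Mina ∩ Callum: 09:10–09:30, 10:00–10:30, 10:50–12:10, 12:50–13:00, 15:00–16:00.
Rania ∩ Mina ∩ Callum ∩ Thandi: 09:10–09:30, 10:00–10:30, 10:50–11:00, 11:40–12:10, 12:50–13:00, 15:10–15:40.
Restricted to 09:20–14:10: 09:20–09:30, 10:00–10:30, 10:50–11:00, 11:40–12:10, 12:50–13:00.
Total common minutes: 10 + 30 + 10 + 30 + 10 = 90.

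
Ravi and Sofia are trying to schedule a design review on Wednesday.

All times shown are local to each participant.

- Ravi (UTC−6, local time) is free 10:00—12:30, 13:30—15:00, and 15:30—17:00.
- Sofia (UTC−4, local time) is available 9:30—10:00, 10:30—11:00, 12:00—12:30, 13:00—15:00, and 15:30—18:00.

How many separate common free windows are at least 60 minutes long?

2

Ravi → UTC: 16:00–18:30, 19:30–21:00, 21:30–23:00.
Sofia → UTC: 13:30–14:00, 14:30–15:00, 16:00–16:30, 17:00–19:00, 19:30–22:00.
Ravi ∩ Sofia: 16:00–16:30, 17:00–18:30, 19:30–21:00, 21:30–22:00.
Windows ≥ 60 min: 17:00–18:30, 19:30–21:00.
That's 2 windows.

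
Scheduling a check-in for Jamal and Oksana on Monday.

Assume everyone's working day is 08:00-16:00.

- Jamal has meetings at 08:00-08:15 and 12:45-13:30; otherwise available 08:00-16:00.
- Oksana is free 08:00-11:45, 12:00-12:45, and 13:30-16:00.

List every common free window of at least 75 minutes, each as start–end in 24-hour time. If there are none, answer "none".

Jamal free within 08:00–16:00: 08:15–12:45, 13:30–16:00.
Jamal ∩ Oksana: 08:15–11:45, 12:00–12:45, 13:30–16:00.
Windows ≥ 75 min: 08:15–11:45, 13:30–16:00.

08:15–11:45, 13:30–16:00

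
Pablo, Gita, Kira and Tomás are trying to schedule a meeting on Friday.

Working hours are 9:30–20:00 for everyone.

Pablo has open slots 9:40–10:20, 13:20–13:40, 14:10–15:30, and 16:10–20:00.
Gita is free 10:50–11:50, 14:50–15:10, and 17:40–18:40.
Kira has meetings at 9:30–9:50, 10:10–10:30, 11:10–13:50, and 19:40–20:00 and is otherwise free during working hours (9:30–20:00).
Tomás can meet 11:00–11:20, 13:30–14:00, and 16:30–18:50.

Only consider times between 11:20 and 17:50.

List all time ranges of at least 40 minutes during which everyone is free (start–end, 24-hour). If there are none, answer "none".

none

Kira free within 09:30–20:00: 09:50–10:10, 10:30–11:10, 13:50–19:40.
Pablo ∩ Gita: 14:50–15:10, 17:40–18:40.
Pablo ∩ Gita ∩ Kira: 14:50–15:10, 17:40–18:40.
Pablo ∩ Gita ∩ Kira ∩ Tomás: 17:40–18:40.
Restricted to 11:20–17:50: 17:40–17:50.
Windows ≥ 40 min: (none).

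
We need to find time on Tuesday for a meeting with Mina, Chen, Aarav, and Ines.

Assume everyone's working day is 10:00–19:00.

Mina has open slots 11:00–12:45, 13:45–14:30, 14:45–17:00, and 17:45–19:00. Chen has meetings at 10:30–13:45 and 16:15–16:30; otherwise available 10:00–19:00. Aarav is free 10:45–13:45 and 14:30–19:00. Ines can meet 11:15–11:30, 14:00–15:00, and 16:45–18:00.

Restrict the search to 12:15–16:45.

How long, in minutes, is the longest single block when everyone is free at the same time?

Chen free within 10:00–19:00: 10:00–10:30, 13:45–16:15, 16:30–19:00.
Mina ∩ Chen: 13:45–14:30, 14:45–16:15, 16:30–17:00, 17:45–19:00.
Mina ∩ Chen ∩ Aarav: 14:45–16:15, 16:30–17:00, 17:45–19:00.
Mina ∩ Chen ∩ Aarav ∩ Ines: 14:45–15:00, 16:45–17:00, 17:45–18:00.
Restricted to 12:15–16:45: 14:45–15:00.
Single common window of 15 minutes.

15 minutes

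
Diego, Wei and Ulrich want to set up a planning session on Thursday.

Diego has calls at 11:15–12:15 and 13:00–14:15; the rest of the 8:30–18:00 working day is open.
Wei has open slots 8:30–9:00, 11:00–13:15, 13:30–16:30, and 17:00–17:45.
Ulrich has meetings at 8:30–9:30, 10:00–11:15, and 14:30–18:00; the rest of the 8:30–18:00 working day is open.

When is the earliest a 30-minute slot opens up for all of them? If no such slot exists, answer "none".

Diego free within 08:30–18:00: 08:30–11:15, 12:15–13:00, 14:15–18:00.
Ulrich free within 08:30–18:00: 09:30–10:00, 11:15–14:30.
Diego ∩ Wei: 08:30–09:00, 11:00–11:15, 12:15–13:00, 14:15–16:30, 17:00–17:45.
Diego ∩ Wei ∩ Ulrich: 12:15–13:00, 14:15–14:30.
Windows ≥ 30 min: 12:15–13:00.
Earliest such window starts at 12:15.

12:15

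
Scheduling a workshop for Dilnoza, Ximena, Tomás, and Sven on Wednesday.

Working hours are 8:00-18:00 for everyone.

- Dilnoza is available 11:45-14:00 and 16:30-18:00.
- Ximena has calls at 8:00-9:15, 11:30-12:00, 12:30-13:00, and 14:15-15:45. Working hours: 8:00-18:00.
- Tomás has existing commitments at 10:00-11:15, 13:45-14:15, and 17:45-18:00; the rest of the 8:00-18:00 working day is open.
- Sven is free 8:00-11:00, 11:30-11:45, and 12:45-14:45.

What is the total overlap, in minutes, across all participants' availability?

Ximena free within 08:00–18:00: 09:15–11:30, 12:00–12:30, 13:00–14:15, 15:45–18:00.
Tomás free within 08:00–18:00: 08:00–10:00, 11:15–13:45, 14:15–17:45.
Dilnoza ∩ Ximena: 12:00–12:30, 13:00–14:00, 16:30–18:00.
Dilnoza ∩ Ximena ∩ Tomás: 12:00–12:30, 13:00–13:45, 16:30–17:45.
Dilnoza ∩ Ximena ∩ Tomás ∩ Sven: 13:00–13:45.
Total common minutes: 45.

45 minutes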